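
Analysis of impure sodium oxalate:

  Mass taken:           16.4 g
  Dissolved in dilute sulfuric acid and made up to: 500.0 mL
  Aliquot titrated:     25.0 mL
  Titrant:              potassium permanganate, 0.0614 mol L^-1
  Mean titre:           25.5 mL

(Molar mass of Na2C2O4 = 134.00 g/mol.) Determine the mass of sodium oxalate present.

10.5 g

2 MnO4^- + 5 C2O4^2- + 16 H^+ → 2 Mn^2+ + 10 CO2 + 8 H2O
n(KMnO4) per titration = 0.0255 × 0.0614 = 1.57 × 10^-3 mol
From the 5:2 ratio, n(Na2C2O4) in each aliquot = 5/2 × 1.57 × 10^-3 = 3.91 × 10^-3 mol
n(Na2C2O4) in the whole flask = 3.91 × 10^-3 × 500.0/25.0 = 0.0783 mol
mass of Na2C2O4 = 0.0783 × 134.00 = 10.5 g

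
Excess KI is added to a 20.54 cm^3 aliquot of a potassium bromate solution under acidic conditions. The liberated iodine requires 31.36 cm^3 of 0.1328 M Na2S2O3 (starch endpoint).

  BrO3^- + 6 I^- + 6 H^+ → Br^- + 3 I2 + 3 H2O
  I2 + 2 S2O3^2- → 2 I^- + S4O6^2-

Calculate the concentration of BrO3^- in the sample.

0.03379 M

n(S2O3^2-) = 0.03136 × 0.1328 = 4.165 × 10^-3 mol
n(I2) = n(S2O3^2-)/2 = 2.082 × 10^-3 mol
From the 1:3 ratio, n(BrO3^-) in the aliquot = 1/3 × 2.082 × 10^-3 = 6.941 × 10^-4 mol
[BrO3^-] = 6.941 × 10^-4 / 0.02054 = 0.03379 mol/L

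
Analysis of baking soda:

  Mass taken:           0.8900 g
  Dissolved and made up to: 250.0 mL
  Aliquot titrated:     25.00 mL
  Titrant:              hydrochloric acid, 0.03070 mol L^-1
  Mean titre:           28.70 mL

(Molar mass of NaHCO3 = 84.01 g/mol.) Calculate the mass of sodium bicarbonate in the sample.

0.7402 g

NaHCO3 + HCl → NaCl + H2O + CO2
n(HCl) per titration = 0.02870 × 0.03070 = 8.811 × 10^-4 mol
n(NaHCO3) in each aliquot = 8.811 × 10^-4 mol (1:1 ratio)
n(NaHCO3) in the whole flask = 8.811 × 10^-4 × 250.0/25.00 = 8.811 × 10^-3 mol
mass of NaHCO3 = 8.811 × 10^-3 × 84.01 = 0.7402 g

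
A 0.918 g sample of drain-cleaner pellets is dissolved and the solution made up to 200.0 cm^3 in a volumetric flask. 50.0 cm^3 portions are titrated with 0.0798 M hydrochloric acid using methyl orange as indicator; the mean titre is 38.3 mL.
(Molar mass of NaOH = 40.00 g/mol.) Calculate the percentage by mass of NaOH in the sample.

NaOH + HCl → NaCl + H2O
n(HCl) per titration = 0.0383 × 0.0798 = 3.06 × 10^-3 mol
n(NaOH) in each aliquot = 3.06 × 10^-3 mol (1:1 ratio)
n(NaOH) in the whole flask = 3.06 × 10^-3 × 200.0/50.0 = 0.0122 mol
mass of NaOH = 0.0122 × 40.00 = 0.489 g
% NaOH = 0.489 / 0.918 × 100 = 53.3 %

53.3 %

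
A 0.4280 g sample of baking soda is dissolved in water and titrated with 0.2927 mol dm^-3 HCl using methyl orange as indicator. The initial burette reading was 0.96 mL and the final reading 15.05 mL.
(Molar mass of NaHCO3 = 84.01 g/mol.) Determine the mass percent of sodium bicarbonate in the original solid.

80.95 %

NaHCO3 + HCl → NaCl + H2O + CO2
n(HCl) = 0.01409 L × 0.2927 mol/L = 4.124 × 10^-3 mol
n(NaHCO3) = 4.124 × 10^-3 mol (1:1 ratio)
mass of NaHCO3 = 4.124 × 10^-3 × 84.01 g/mol = 0.3465 g
% NaHCO3 = 0.3465 / 0.4280 × 100 = 80.95 %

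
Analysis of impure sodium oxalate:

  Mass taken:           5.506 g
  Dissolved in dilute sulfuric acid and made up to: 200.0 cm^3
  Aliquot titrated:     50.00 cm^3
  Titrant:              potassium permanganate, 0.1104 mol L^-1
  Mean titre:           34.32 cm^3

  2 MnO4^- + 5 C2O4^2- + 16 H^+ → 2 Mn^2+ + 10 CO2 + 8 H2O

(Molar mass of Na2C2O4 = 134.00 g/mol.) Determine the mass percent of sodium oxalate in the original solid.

92.21 %

n(KMnO4) per titration = 0.03432 × 0.1104 = 3.789 × 10^-3 mol
From the 5:2 ratio, n(Na2C2O4) in each aliquot = 5/2 × 3.789 × 10^-3 = 9.472 × 10^-3 mol
n(Na2C2O4) in the whole flask = 9.472 × 10^-3 × 200.0/50.00 = 0.03789 mol
mass of Na2C2O4 = 0.03789 × 134.00 = 5.077 g
% Na2C2O4 = 5.077 / 5.506 × 100 = 92.21 %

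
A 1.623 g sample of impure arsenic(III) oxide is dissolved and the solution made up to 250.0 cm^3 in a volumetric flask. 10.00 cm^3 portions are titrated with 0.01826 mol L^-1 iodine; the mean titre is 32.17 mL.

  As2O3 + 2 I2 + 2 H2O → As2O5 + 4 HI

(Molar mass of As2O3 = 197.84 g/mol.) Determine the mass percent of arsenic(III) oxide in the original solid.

n(I2) per titration = 0.03217 × 0.01826 = 5.874 × 10^-4 mol
From the 1:2 ratio, n(As2O3) in each aliquot = 1/2 × 5.874 × 10^-4 = 2.937 × 10^-4 mol
n(As2O3) in the whole flask = 2.937 × 10^-4 × 250.0/10.00 = 7.343 × 10^-3 mol
mass of As2O3 = 7.343 × 10^-3 × 197.84 = 1.453 g
% As2O3 = 1.453 / 1.623 × 100 = 89.51 %

89.51 %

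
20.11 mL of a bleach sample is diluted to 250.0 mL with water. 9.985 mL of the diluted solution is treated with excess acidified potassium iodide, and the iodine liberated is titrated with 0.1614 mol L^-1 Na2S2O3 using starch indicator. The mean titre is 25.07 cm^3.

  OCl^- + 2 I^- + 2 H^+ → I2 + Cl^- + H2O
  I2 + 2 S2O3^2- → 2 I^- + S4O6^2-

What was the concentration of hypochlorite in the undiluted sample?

2.519 mol/L

n(S2O3^2-) = 0.02507 × 0.1614 = 4.046 × 10^-3 mol
n(I2) = n(S2O3^2-)/2 = 2.023 × 10^-3 mol
n(OCl^-) in the aliquot = 2.023 × 10^-3 mol (1:1 ratio)
[OCl^-]_dilute = 2.023 × 10^-3 / 0.009985 = 0.2026 mol/L
[OCl^-]_original = 0.2026 × 250.0/20.11 = 2.519 mol/L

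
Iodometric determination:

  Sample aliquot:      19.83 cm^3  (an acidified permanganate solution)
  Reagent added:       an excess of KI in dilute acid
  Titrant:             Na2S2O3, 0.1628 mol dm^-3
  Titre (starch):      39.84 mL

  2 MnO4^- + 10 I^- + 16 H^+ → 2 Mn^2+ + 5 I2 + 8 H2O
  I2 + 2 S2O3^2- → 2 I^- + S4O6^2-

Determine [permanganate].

n(S2O3^2-) = 0.03984 × 0.1628 = 6.486 × 10^-3 mol
n(I2) = n(S2O3^2-)/2 = 3.243 × 10^-3 mol
From the 2:5 ratio, n(MnO4^-) in the aliquot = 2/5 × 3.243 × 10^-3 = 1.297 × 10^-3 mol
[MnO4^-] = 1.297 × 10^-3 / 0.01983 = 0.06542 mol/L

0.06542 mol/L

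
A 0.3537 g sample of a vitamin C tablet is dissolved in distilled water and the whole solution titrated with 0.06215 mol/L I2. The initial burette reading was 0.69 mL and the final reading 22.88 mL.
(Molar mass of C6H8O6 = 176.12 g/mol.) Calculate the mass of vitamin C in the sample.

C6H8O6 + I2 → C6H6O6 + 2 HI
n(I2) = 0.02219 L × 0.06215 mol/L = 1.379 × 10^-3 mol
n(C6H8O6) = 1.379 × 10^-3 mol (1:1 ratio)
mass of C6H8O6 = 1.379 × 10^-3 × 176.12 g/mol = 0.2429 g

0.2429 g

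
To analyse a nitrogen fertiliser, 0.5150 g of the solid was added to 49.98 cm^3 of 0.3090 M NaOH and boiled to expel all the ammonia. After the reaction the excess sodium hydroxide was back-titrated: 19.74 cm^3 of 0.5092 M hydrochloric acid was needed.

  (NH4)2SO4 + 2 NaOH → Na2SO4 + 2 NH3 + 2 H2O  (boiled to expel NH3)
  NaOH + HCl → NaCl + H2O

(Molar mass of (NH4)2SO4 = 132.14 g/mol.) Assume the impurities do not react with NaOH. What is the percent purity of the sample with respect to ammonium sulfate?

69.18 %

n(NaOH) added = 0.04998 × 0.3090 = 0.01544 mol
n(HCl) used in back-titration = 0.01974 × 0.5092 = 0.01005 mol
n(NaOH) left over = 0.01005 mol (1:1 ratio)
n(NaOH) consumed by analyte = 0.01544 − 0.01005 = 5.392 × 10^-3 mol
From the 1:2 ratio, n((NH4)2SO4) = 1/2 × 5.392 × 10^-3 = 2.696 × 10^-3 mol
mass of (NH4)2SO4 = 2.696 × 10^-3 × 132.14 = 0.3563 g
% (NH4)2SO4 = 0.3563 / 0.5150 × 100 = 69.18 %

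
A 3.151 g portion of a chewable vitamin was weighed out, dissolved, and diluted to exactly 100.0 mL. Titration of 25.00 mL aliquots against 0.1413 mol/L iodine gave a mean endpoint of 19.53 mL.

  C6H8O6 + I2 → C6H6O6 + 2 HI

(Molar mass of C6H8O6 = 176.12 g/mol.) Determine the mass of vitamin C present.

1.944 g

n(I2) per titration = 0.01953 × 0.1413 = 2.760 × 10^-3 mol
n(C6H8O6) in each aliquot = 2.760 × 10^-3 mol (1:1 ratio)
n(C6H8O6) in the whole flask = 2.760 × 10^-3 × 100.0/25.00 = 0.01104 mol
mass of C6H8O6 = 0.01104 × 176.12 = 1.944 g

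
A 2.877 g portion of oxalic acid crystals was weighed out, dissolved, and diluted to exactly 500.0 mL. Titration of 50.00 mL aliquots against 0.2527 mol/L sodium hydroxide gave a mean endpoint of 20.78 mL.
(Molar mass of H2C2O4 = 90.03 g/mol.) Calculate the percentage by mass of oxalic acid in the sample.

82.16 %

H2C2O4 + 2 NaOH → Na2C2O4 + 2 H2O
n(NaOH) per titration = 0.02078 × 0.2527 = 5.251 × 10^-3 mol
From the 1:2 ratio, n(H2C2O4) in each aliquot = 1/2 × 5.251 × 10^-3 = 2.626 × 10^-3 mol
n(H2C2O4) in the whole flask = 2.626 × 10^-3 × 500.0/50.00 = 0.02626 mol
mass of H2C2O4 = 0.02626 × 90.03 = 2.364 g
% H2C2O4 = 2.364 / 2.877 × 100 = 82.16 %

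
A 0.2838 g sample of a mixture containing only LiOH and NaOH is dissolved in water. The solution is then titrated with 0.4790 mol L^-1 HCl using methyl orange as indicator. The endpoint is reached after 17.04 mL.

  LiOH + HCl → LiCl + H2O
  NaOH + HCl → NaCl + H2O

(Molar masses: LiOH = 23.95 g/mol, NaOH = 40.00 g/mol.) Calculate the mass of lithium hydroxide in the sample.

n(HCl) = 0.01704 × 0.4790 = 8.162 × 10^-3 mol
Let x = n(LiOH), y = n(NaOH).
Titrant: 1x + 1y = 8.162 × 10^-3;  mass: 23.95x + 40.00y = 0.2838
Solving, x = 2.660 × 10^-3 mol, y = 5.503 × 10^-3 mol
mass of LiOH = 2.660 × 10^-3 × 23.95 = 0.06370 g

0.06370 g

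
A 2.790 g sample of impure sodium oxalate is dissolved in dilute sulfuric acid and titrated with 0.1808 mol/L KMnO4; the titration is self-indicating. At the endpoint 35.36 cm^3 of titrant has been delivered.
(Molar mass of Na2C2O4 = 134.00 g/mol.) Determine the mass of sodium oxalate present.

2.142 g

2 MnO4^- + 5 C2O4^2- + 16 H^+ → 2 Mn^2+ + 10 CO2 + 8 H2O
n(KMnO4) = 0.03536 L × 0.1808 mol/L = 6.393 × 10^-3 mol
From the 5:2 ratio, n(Na2C2O4) = 5/2 × 6.393 × 10^-3 = 0.01598 mol
mass of Na2C2O4 = 0.01598 × 134.00 g/mol = 2.142 g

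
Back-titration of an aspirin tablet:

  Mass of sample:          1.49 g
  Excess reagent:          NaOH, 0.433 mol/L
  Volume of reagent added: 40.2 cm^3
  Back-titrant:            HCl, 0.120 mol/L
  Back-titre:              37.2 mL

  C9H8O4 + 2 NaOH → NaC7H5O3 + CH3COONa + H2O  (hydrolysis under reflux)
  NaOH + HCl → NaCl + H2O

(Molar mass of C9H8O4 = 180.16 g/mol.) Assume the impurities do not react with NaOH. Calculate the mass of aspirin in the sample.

1.17 g

n(NaOH) added = 0.0402 × 0.433 = 0.0174 mol
n(HCl) used in back-titration = 0.0372 × 0.120 = 4.46 × 10^-3 mol
n(NaOH) left over = 4.46 × 10^-3 mol (1:1 ratio)
n(NaOH) consumed by analyte = 0.0174 − 4.46 × 10^-3 = 0.0129 mol
From the 1:2 ratio, n(C9H8O4) = 1/2 × 0.0129 = 6.47 × 10^-3 mol
mass of C9H8O4 = 6.47 × 10^-3 × 180.16 = 1.17 g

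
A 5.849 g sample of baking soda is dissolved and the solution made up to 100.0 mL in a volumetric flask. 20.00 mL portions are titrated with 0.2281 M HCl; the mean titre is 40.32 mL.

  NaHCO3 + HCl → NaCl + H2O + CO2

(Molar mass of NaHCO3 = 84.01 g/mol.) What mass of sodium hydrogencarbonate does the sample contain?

n(HCl) per titration = 0.04032 × 0.2281 = 9.197 × 10^-3 mol
n(NaHCO3) in each aliquot = 9.197 × 10^-3 mol (1:1 ratio)
n(NaHCO3) in the whole flask = 9.197 × 10^-3 × 100.0/20.00 = 0.04598 mol
mass of NaHCO3 = 0.04598 × 84.01 = 3.863 g

3.863 g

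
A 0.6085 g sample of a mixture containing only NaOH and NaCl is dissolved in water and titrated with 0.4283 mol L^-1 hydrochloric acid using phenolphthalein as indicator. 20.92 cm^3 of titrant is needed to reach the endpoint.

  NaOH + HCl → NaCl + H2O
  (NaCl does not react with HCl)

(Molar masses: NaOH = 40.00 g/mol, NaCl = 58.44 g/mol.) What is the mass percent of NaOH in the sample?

n(HCl) = 0.02092 × 0.4283 = 8.960 × 10^-3 mol
Let x = n(NaOH), y = n(NaCl).
Titrant: 1x = 8.960 × 10^-3;  mass: 40.00x + 58.44y = 0.6085
Solving, x = 8.960 × 10^-3 mol, y = 4.280 × 10^-3 mol
mass of NaOH = 8.960 × 10^-3 × 40.00 = 0.3584 g
% NaOH = 0.3584 / 0.6085 × 100 = 58.90 %

58.90 %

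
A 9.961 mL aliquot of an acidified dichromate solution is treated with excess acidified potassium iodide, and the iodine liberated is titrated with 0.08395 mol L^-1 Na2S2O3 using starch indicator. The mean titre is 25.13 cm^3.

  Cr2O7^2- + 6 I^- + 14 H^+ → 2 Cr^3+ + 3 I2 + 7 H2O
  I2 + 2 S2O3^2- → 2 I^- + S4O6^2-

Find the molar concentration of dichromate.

0.03530 mol/L

n(S2O3^2-) = 0.02513 × 0.08395 = 2.110 × 10^-3 mol
n(I2) = n(S2O3^2-)/2 = 1.055 × 10^-3 mol
From the 1:3 ratio, n(Cr2O7^2-) in the aliquot = 1/3 × 1.055 × 10^-3 = 3.516 × 10^-4 mol
[Cr2O7^2-] = 3.516 × 10^-4 / 0.009961 = 0.03530 mol/L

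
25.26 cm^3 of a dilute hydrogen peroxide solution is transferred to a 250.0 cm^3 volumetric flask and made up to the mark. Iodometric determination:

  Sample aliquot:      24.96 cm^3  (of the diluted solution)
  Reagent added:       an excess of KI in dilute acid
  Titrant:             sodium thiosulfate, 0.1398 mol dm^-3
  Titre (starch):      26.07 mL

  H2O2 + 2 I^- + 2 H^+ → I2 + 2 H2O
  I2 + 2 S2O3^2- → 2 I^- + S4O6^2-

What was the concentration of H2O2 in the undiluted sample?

0.7226 mol/L

n(S2O3^2-) = 0.02607 × 0.1398 = 3.645 × 10^-3 mol
n(I2) = n(S2O3^2-)/2 = 1.822 × 10^-3 mol
n(H2O2) in the aliquot = 1.822 × 10^-3 mol (1:1 ratio)
[H2O2]_dilute = 1.822 × 10^-3 / 0.02496 = 0.07301 mol/L
[H2O2]_original = 0.07301 × 250.0/25.26 = 0.7226 mol/L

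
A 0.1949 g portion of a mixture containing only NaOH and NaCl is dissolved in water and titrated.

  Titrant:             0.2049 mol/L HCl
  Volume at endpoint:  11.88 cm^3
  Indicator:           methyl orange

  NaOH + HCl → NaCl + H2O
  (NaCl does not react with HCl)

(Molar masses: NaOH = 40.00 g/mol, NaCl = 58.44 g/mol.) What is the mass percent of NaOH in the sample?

49.96 %

n(HCl) = 0.01188 × 0.2049 = 2.434 × 10^-3 mol
Let x = n(NaOH), y = n(NaCl).
Titrant: 1x = 2.434 × 10^-3;  mass: 40.00x + 58.44y = 0.1949
Solving, x = 2.434 × 10^-3 mol, y = 1.669 × 10^-3 mol
mass of NaOH = 2.434 × 10^-3 × 40.00 = 0.09737 g
% NaOH = 0.09737 / 0.1949 × 100 = 49.96 %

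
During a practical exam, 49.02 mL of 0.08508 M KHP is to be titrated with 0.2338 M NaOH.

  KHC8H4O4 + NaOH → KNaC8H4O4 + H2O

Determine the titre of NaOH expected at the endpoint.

n(KHC8H4O4) = 0.04902 L × 0.08508 mol/L = 4.171 × 10^-3 mol
n(NaOH) = 4.171 × 10^-3 mol (1:1 stoichiometry)
V(NaOH) = 4.171 × 10^-3 mol / 0.2338 mol/L = 0.01784 L = 17.84 mL

17.84 mL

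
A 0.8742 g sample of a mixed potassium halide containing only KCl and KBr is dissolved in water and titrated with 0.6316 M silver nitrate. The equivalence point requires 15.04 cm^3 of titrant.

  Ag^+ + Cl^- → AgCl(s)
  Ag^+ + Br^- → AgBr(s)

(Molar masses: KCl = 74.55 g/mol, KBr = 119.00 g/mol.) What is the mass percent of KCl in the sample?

49.15 %

n(AgNO3) = 0.01504 × 0.6316 = 9.499 × 10^-3 mol
Let x = n(KCl), y = n(KBr).
Titrant: 1x + 1y = 9.499 × 10^-3;  mass: 74.55x + 119.00y = 0.8742
Solving, x = 5.764 × 10^-3 mol, y = 3.735 × 10^-3 mol
mass of KCl = 5.764 × 10^-3 × 74.55 = 0.4297 g
% KCl = 0.4297 / 0.8742 × 100 = 49.15 %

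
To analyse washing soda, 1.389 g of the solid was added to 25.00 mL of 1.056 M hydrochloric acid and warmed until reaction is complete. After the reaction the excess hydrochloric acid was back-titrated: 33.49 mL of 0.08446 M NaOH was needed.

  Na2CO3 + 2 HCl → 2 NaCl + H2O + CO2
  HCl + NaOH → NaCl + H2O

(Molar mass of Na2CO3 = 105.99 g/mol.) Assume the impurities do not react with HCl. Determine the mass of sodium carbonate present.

n(HCl) added = 0.02500 × 1.056 = 0.02640 mol
n(NaOH) used in back-titration = 0.03349 × 0.08446 = 2.829 × 10^-3 mol
n(HCl) left over = 2.829 × 10^-3 mol (1:1 ratio)
n(HCl) consumed by analyte = 0.02640 − 2.829 × 10^-3 = 0.02357 mol
From the 1:2 ratio, n(Na2CO3) = 1/2 × 0.02357 = 0.01179 mol
mass of Na2CO3 = 0.01179 × 105.99 = 1.249 g

1.249 g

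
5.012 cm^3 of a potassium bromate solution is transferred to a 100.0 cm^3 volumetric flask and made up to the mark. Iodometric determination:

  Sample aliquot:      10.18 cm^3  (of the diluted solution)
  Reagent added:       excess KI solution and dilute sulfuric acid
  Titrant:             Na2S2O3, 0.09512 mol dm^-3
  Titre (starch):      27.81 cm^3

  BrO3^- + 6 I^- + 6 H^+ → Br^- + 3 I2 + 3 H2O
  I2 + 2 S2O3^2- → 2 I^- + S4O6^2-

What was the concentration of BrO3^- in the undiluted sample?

n(S2O3^2-) = 0.02781 × 0.09512 = 2.645 × 10^-3 mol
n(I2) = n(S2O3^2-)/2 = 1.323 × 10^-3 mol
From the 1:3 ratio, n(BrO3^-) in the aliquot = 1/3 × 1.323 × 10^-3 = 4.409 × 10^-4 mol
[BrO3^-]_dilute = 4.409 × 10^-4 / 0.01018 = 0.04331 mol/L
[BrO3^-]_original = 0.04331 × 100.0/5.012 = 0.8641 mol/L

0.8641 mol/L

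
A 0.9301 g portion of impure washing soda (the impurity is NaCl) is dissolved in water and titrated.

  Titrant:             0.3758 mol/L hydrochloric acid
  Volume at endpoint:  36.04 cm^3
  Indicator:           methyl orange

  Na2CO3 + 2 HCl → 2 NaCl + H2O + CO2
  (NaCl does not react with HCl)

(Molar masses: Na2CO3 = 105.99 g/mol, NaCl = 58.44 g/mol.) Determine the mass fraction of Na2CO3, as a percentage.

n(HCl) = 0.03604 × 0.3758 = 0.01354 mol
Let x = n(Na2CO3), y = n(NaCl).
Titrant: 2x = 0.01354;  mass: 105.99x + 58.44y = 0.9301
Solving, x = 6.772 × 10^-3 mol, y = 3.634 × 10^-3 mol
mass of Na2CO3 = 6.772 × 10^-3 × 105.99 = 0.7178 g
% Na2CO3 = 0.7178 / 0.9301 × 100 = 77.17 %

77.17 %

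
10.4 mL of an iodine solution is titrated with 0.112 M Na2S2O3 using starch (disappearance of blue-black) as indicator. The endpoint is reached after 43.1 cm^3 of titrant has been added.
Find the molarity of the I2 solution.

0.232 M

I2 + 2 S2O3^2- → 2 I^- + S4O6^2-
n(Na2S2O3) = 0.0431 L × 0.112 mol/L = 4.83 × 10^-3 mol
From the 1:2 mole ratio, n(I2) = 1/2 × 4.83 × 10^-3 = 2.41 × 10^-3 mol
[I2] = 2.41 × 10^-3 mol / 0.0104 L = 0.232 mol/L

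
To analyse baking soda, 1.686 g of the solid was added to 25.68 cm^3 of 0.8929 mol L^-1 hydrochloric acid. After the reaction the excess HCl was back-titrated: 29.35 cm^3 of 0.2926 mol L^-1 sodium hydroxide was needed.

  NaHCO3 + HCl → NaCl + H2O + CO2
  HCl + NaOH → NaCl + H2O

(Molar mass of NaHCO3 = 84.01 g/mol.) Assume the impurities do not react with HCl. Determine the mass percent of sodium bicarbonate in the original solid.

71.46 %

n(HCl) added = 0.02568 × 0.8929 = 0.02293 mol
n(NaOH) used in back-titration = 0.02935 × 0.2926 = 8.588 × 10^-3 mol
n(HCl) left over = 8.588 × 10^-3 mol (1:1 ratio)
n(HCl) consumed by analyte = 0.02293 − 8.588 × 10^-3 = 0.01434 mol
n(NaHCO3) = 0.01434 mol (1:1 ratio)
mass of NaHCO3 = 0.01434 × 84.01 = 1.205 g
% NaHCO3 = 1.205 / 1.686 × 100 = 71.46 %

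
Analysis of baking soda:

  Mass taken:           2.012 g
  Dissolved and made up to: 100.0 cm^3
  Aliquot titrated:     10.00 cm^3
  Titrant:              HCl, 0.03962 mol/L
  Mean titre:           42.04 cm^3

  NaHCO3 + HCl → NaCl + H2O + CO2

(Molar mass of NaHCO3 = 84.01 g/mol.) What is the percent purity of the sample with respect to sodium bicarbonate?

n(HCl) per titration = 0.04204 × 0.03962 = 1.666 × 10^-3 mol
n(NaHCO3) in each aliquot = 1.666 × 10^-3 mol (1:1 ratio)
n(NaHCO3) in the whole flask = 1.666 × 10^-3 × 100.0/10.00 = 0.01666 mol
mass of NaHCO3 = 0.01666 × 84.01 = 1.399 g
% NaHCO3 = 1.399 / 2.012 × 100 = 69.55 %

69.55 %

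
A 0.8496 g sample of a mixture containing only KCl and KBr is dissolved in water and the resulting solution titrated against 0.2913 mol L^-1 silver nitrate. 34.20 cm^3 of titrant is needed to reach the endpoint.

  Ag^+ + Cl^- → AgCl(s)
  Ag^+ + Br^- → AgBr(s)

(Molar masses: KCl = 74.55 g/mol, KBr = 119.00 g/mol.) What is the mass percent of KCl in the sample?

66.32 %

n(AgNO3) = 0.03420 × 0.2913 = 9.962 × 10^-3 mol
Let x = n(KCl), y = n(KBr).
Titrant: 1x + 1y = 9.962 × 10^-3;  mass: 74.55x + 119.00y = 0.8496
Solving, x = 7.558 × 10^-3 mol, y = 2.405 × 10^-3 mol
mass of KCl = 7.558 × 10^-3 × 74.55 = 0.5634 g
% KCl = 0.5634 / 0.8496 × 100 = 66.32 %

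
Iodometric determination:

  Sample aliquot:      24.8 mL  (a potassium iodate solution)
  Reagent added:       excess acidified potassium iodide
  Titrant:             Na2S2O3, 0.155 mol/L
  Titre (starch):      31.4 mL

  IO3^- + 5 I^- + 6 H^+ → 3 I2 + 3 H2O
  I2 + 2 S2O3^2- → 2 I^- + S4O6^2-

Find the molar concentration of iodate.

0.0327 mol/L

n(S2O3^2-) = 0.0314 × 0.155 = 4.87 × 10^-3 mol
n(I2) = n(S2O3^2-)/2 = 2.43 × 10^-3 mol
From the 1:3 ratio, n(IO3^-) in the aliquot = 1/3 × 2.43 × 10^-3 = 8.11 × 10^-4 mol
[IO3^-] = 8.11 × 10^-4 / 0.0248 = 0.0327 mol/L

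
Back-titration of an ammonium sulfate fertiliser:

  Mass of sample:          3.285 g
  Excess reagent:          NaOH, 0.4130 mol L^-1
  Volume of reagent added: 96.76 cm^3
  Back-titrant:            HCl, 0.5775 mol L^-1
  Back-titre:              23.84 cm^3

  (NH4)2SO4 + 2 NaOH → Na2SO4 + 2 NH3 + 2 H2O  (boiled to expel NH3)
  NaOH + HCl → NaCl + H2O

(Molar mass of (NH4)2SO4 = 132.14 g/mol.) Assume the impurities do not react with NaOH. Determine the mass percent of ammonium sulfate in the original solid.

n(NaOH) added = 0.09676 × 0.4130 = 0.03996 mol
n(HCl) used in back-titration = 0.02384 × 0.5775 = 0.01377 mol
n(NaOH) left over = 0.01377 mol (1:1 ratio)
n(NaOH) consumed by analyte = 0.03996 − 0.01377 = 0.02619 mol
From the 1:2 ratio, n((NH4)2SO4) = 1/2 × 0.02619 = 0.01310 mol
mass of (NH4)2SO4 = 0.01310 × 132.14 = 1.731 g
% (NH4)2SO4 = 1.731 / 3.285 × 100 = 52.68 %

52.68 %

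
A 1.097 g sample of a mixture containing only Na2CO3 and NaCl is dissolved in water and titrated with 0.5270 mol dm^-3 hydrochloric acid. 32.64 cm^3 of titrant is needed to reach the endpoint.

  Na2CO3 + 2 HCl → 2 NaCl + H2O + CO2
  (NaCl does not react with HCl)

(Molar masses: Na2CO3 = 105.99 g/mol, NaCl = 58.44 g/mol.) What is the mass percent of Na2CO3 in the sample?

83.10 %

n(HCl) = 0.03264 × 0.5270 = 0.01720 mol
Let x = n(Na2CO3), y = n(NaCl).
Titrant: 2x = 0.01720;  mass: 105.99x + 58.44y = 1.097
Solving, x = 8.601 × 10^-3 mol, y = 3.173 × 10^-3 mol
mass of Na2CO3 = 8.601 × 10^-3 × 105.99 = 0.9116 g
% Na2CO3 = 0.9116 / 1.097 × 100 = 83.10 %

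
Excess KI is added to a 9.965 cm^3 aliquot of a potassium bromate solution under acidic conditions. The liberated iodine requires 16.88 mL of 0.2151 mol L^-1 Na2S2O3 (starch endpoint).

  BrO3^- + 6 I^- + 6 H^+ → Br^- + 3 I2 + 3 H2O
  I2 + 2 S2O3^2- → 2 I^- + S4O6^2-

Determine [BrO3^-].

0.06073 mol/L

n(S2O3^2-) = 0.01688 × 0.2151 = 3.631 × 10^-3 mol
n(I2) = n(S2O3^2-)/2 = 1.815 × 10^-3 mol
From the 1:3 ratio, n(BrO3^-) in the aliquot = 1/3 × 1.815 × 10^-3 = 6.051 × 10^-4 mol
[BrO3^-] = 6.051 × 10^-4 / 0.009965 = 0.06073 mol/L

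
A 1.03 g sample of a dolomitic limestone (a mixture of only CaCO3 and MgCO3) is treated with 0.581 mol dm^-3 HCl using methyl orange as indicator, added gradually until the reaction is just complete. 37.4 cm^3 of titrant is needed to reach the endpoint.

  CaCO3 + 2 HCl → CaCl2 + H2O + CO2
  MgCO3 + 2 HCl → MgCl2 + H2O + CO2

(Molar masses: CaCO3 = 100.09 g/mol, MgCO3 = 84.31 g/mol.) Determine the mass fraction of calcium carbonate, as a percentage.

70.2 %

n(HCl) = 0.0374 × 0.581 = 0.0217 mol
Let x = n(CaCO3), y = n(MgCO3).
Titrant: 2x + 2y = 0.0217;  mass: 100.09x + 84.31y = 1.03
Solving, x = 7.22 × 10^-3 mol, y = 3.64 × 10^-3 mol
mass of CaCO3 = 7.22 × 10^-3 × 100.09 = 0.723 g
% CaCO3 = 0.723 / 1.03 × 100 = 70.2 %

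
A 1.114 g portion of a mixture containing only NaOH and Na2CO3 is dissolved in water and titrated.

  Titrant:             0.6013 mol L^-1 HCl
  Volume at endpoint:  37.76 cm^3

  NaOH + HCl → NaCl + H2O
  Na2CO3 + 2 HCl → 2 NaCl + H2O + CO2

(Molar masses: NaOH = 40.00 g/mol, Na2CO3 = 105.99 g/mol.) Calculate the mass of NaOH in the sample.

0.2747 g

n(HCl) = 0.03776 × 0.6013 = 0.02271 mol
Let x = n(NaOH), y = n(Na2CO3).
Titrant: 1x + 2y = 0.02271;  mass: 40.00x + 105.99y = 1.114
Solving, x = 6.868 × 10^-3 mol, y = 7.918 × 10^-3 mol
mass of NaOH = 6.868 × 10^-3 × 40.00 = 0.2747 g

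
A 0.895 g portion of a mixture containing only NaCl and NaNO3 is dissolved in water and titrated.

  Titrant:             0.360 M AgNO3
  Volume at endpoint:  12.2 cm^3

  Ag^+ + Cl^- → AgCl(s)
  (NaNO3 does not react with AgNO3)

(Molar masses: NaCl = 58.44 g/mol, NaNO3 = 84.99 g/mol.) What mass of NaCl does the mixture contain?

n(AgNO3) = 0.0122 × 0.360 = 4.39 × 10^-3 mol
Let x = n(NaCl), y = n(NaNO3).
Titrant: 1x = 4.39 × 10^-3;  mass: 58.44x + 84.99y = 0.895
Solving, x = 4.39 × 10^-3 mol, y = 7.51 × 10^-3 mol
mass of NaCl = 4.39 × 10^-3 × 58.44 = 0.257 g

0.257 g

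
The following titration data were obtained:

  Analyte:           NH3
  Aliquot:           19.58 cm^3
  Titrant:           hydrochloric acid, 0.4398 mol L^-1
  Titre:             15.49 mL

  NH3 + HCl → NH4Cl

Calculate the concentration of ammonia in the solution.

n(HCl) = 0.01549 L × 0.4398 mol/L = 6.813 × 10^-3 mol
n(NH3) = 6.813 × 10^-3 mol (1:1 mole ratio)
[NH3] = 6.813 × 10^-3 mol / 0.01958 L = 0.3479 mol/L

0.3479 mol/L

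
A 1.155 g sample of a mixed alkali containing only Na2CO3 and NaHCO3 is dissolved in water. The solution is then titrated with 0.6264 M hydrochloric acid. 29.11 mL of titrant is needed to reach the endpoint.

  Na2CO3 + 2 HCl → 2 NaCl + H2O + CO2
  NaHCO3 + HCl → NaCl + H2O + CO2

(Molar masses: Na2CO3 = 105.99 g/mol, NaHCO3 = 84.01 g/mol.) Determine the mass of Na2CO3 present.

n(HCl) = 0.02911 × 0.6264 = 0.01823 mol
Let x = n(Na2CO3), y = n(NaHCO3).
Titrant: 2x + 1y = 0.01823;  mass: 105.99x + 84.01y = 1.155
Solving, x = 6.076 × 10^-3 mol, y = 6.083 × 10^-3 mol
mass of Na2CO3 = 6.076 × 10^-3 × 105.99 = 0.6440 g

0.6440 g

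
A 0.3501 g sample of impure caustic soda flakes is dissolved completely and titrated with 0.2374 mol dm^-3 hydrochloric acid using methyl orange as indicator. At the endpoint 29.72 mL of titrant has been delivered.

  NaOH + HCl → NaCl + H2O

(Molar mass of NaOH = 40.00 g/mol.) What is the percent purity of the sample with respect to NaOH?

n(HCl) = 0.02972 L × 0.2374 mol/L = 7.056 × 10^-3 mol
n(NaOH) = 7.056 × 10^-3 mol (1:1 ratio)
mass of NaOH = 7.056 × 10^-3 × 40.00 g/mol = 0.2822 g
% NaOH = 0.2822 / 0.3501 × 100 = 80.61 %

80.61 %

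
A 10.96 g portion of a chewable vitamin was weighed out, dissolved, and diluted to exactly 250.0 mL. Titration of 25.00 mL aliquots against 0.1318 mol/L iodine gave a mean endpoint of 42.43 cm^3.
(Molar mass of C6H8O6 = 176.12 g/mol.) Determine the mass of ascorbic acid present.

9.849 g

C6H8O6 + I2 → C6H6O6 + 2 HI
n(I2) per titration = 0.04243 × 0.1318 = 5.592 × 10^-3 mol
n(C6H8O6) in each aliquot = 5.592 × 10^-3 mol (1:1 ratio)
n(C6H8O6) in the whole flask = 5.592 × 10^-3 × 250.0/25.00 = 0.05592 mol
mass of C6H8O6 = 0.05592 × 176.12 = 9.849 g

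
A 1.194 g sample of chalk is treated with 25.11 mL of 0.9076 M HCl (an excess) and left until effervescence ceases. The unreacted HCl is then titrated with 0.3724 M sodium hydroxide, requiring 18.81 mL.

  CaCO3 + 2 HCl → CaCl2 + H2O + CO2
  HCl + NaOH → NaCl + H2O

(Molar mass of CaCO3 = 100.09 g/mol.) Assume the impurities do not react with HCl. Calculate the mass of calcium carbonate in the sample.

n(HCl) added = 0.02511 × 0.9076 = 0.02279 mol
n(NaOH) used in back-titration = 0.01881 × 0.3724 = 7.005 × 10^-3 mol
n(HCl) left over = 7.005 × 10^-3 mol (1:1 ratio)
n(HCl) consumed by analyte = 0.02279 − 7.005 × 10^-3 = 0.01578 mol
From the 1:2 ratio, n(CaCO3) = 1/2 × 0.01578 = 7.892 × 10^-3 mol
mass of CaCO3 = 7.892 × 10^-3 × 100.09 = 0.7900 g

0.7900 g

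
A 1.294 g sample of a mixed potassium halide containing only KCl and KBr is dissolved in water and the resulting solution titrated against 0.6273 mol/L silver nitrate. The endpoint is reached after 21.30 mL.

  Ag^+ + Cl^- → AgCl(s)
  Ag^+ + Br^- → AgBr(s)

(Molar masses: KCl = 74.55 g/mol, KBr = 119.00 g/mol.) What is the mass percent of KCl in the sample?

38.37 %

n(AgNO3) = 0.02130 × 0.6273 = 0.01336 mol
Let x = n(KCl), y = n(KBr).
Titrant: 1x + 1y = 0.01336;  mass: 74.55x + 119.00y = 1.294
Solving, x = 6.660 × 10^-3 mol, y = 6.702 × 10^-3 mol
mass of KCl = 6.660 × 10^-3 × 74.55 = 0.4965 g
% KCl = 0.4965 / 1.294 × 100 = 38.37 %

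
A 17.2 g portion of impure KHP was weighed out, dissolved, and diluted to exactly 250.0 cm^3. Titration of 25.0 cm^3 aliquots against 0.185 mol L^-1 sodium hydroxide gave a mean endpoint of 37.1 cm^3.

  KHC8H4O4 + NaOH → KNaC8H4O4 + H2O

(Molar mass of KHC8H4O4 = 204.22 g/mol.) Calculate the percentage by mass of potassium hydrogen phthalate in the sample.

n(NaOH) per titration = 0.0371 × 0.185 = 6.86 × 10^-3 mol
n(KHC8H4O4) in each aliquot = 6.86 × 10^-3 mol (1:1 ratio)
n(KHC8H4O4) in the whole flask = 6.86 × 10^-3 × 250.0/25.0 = 0.0686 mol
mass of KHC8H4O4 = 0.0686 × 204.22 = 14.0 g
% KHC8H4O4 = 14.0 / 17.2 × 100 = 81.5 %

81.5 %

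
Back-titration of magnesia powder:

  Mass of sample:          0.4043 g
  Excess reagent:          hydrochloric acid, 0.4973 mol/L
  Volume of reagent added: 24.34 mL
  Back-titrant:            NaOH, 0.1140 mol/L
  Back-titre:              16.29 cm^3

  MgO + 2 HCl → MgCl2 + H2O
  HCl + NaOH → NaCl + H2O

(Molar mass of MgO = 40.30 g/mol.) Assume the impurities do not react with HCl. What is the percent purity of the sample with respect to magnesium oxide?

n(HCl) added = 0.02434 × 0.4973 = 0.01210 mol
n(NaOH) used in back-titration = 0.01629 × 0.1140 = 1.857 × 10^-3 mol
n(HCl) left over = 1.857 × 10^-3 mol (1:1 ratio)
n(HCl) consumed by analyte = 0.01210 − 1.857 × 10^-3 = 0.01025 mol
From the 1:2 ratio, n(MgO) = 1/2 × 0.01025 = 5.124 × 10^-3 mol
mass of MgO = 5.124 × 10^-3 × 40.30 = 0.2065 g
% MgO = 0.2065 / 0.4043 × 100 = 51.07 %

51.07 %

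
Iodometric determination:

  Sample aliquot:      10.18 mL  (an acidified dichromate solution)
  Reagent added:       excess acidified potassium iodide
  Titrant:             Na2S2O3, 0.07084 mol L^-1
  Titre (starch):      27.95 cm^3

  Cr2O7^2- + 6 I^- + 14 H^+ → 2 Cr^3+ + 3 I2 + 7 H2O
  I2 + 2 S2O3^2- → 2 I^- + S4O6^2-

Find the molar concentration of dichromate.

n(S2O3^2-) = 0.02795 × 0.07084 = 1.980 × 10^-3 mol
n(I2) = n(S2O3^2-)/2 = 9.900 × 10^-4 mol
From the 1:3 ratio, n(Cr2O7^2-) in the aliquot = 1/3 × 9.900 × 10^-4 = 3.300 × 10^-4 mol
[Cr2O7^2-] = 3.300 × 10^-4 / 0.01018 = 0.03242 mol/L

0.03242 mol/L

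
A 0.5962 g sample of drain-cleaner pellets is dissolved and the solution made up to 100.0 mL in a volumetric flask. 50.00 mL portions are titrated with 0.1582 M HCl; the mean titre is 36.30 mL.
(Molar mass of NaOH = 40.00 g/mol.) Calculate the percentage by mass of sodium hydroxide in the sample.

77.06 %

NaOH + HCl → NaCl + H2O
n(HCl) per titration = 0.03630 × 0.1582 = 5.743 × 10^-3 mol
n(NaOH) in each aliquot = 5.743 × 10^-3 mol (1:1 ratio)
n(NaOH) in the whole flask = 5.743 × 10^-3 × 100.0/50.00 = 0.01149 mol
mass of NaOH = 0.01149 × 40.00 = 0.4594 g
% NaOH = 0.4594 / 0.5962 × 100 = 77.06 %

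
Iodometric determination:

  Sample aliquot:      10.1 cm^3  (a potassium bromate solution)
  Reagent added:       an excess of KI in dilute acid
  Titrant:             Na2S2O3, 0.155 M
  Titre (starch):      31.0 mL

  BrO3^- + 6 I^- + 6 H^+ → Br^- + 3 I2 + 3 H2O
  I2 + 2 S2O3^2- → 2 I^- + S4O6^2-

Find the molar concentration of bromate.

n(S2O3^2-) = 0.0310 × 0.155 = 4.80 × 10^-3 mol
n(I2) = n(S2O3^2-)/2 = 2.40 × 10^-3 mol
From the 1:3 ratio, n(BrO3^-) in the aliquot = 1/3 × 2.40 × 10^-3 = 8.01 × 10^-4 mol
[BrO3^-] = 8.01 × 10^-4 / 0.0101 = 0.0793 mol/L

0.0793 M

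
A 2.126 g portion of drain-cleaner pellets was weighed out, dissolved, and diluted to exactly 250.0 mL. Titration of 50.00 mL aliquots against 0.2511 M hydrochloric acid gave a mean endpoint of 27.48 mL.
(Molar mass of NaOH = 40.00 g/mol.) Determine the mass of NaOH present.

NaOH + HCl → NaCl + H2O
n(HCl) per titration = 0.02748 × 0.2511 = 6.900 × 10^-3 mol
n(NaOH) in each aliquot = 6.900 × 10^-3 mol (1:1 ratio)
n(NaOH) in the whole flask = 6.900 × 10^-3 × 250.0/50.00 = 0.03450 mol
mass of NaOH = 0.03450 × 40.00 = 1.380 g

1.380 g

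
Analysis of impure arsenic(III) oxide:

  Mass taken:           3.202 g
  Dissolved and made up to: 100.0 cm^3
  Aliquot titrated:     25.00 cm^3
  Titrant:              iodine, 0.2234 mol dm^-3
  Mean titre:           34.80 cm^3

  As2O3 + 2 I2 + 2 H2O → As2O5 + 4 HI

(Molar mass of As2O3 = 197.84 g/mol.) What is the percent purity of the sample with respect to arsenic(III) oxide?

n(I2) per titration = 0.03480 × 0.2234 = 7.774 × 10^-3 mol
From the 1:2 ratio, n(As2O3) in each aliquot = 1/2 × 7.774 × 10^-3 = 3.887 × 10^-3 mol
n(As2O3) in the whole flask = 3.887 × 10^-3 × 100.0/25.00 = 0.01555 mol
mass of As2O3 = 0.01555 × 197.84 = 3.076 g
% As2O3 = 3.076 / 3.202 × 100 = 96.07 %

96.07 %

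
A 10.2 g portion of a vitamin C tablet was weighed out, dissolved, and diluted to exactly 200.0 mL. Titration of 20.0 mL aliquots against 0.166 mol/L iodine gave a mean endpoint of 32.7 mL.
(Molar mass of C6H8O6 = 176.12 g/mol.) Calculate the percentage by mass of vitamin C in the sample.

93.7 %

C6H8O6 + I2 → C6H6O6 + 2 HI
n(I2) per titration = 0.0327 × 0.166 = 5.43 × 10^-3 mol
n(C6H8O6) in each aliquot = 5.43 × 10^-3 mol (1:1 ratio)
n(C6H8O6) in the whole flask = 5.43 × 10^-3 × 200.0/20.0 = 0.0543 mol
mass of C6H8O6 = 0.0543 × 176.12 = 9.56 g
% C6H8O6 = 9.56 / 10.2 × 100 = 93.7 %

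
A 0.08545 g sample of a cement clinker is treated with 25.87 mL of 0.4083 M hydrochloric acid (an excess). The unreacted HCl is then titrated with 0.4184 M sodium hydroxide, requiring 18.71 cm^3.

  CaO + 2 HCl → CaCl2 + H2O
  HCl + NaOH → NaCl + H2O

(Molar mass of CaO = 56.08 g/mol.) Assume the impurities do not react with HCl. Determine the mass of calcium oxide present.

n(HCl) added = 0.02587 × 0.4083 = 0.01056 mol
n(NaOH) used in back-titration = 0.01871 × 0.4184 = 7.828 × 10^-3 mol
n(HCl) left over = 7.828 × 10^-3 mol (1:1 ratio)
n(HCl) consumed by analyte = 0.01056 − 7.828 × 10^-3 = 2.734 × 10^-3 mol
From the 1:2 ratio, n(CaO) = 1/2 × 2.734 × 10^-3 = 1.367 × 10^-3 mol
mass of CaO = 1.367 × 10^-3 × 56.08 = 0.07667 g

0.07667 g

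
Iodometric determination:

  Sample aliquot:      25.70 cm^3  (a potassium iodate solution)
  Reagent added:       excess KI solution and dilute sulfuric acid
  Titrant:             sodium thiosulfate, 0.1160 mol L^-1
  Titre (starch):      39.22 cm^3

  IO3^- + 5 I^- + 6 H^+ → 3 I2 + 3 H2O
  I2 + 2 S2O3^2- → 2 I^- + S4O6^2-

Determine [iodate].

0.02950 mol/L

n(S2O3^2-) = 0.03922 × 0.1160 = 4.550 × 10^-3 mol
n(I2) = n(S2O3^2-)/2 = 2.275 × 10^-3 mol
From the 1:3 ratio, n(IO3^-) in the aliquot = 1/3 × 2.275 × 10^-3 = 7.583 × 10^-4 mol
[IO3^-] = 7.583 × 10^-4 / 0.02570 = 0.02950 mol/L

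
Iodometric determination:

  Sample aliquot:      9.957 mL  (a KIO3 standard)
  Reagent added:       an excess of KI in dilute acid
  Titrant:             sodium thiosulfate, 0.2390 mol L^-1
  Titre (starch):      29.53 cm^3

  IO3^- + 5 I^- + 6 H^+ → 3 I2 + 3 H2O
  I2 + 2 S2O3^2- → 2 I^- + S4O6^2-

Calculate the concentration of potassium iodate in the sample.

0.1181 mol/L

n(S2O3^2-) = 0.02953 × 0.2390 = 7.058 × 10^-3 mol
n(I2) = n(S2O3^2-)/2 = 3.529 × 10^-3 mol
From the 1:3 ratio, n(IO3^-) in the aliquot = 1/3 × 3.529 × 10^-3 = 1.176 × 10^-3 mol
[IO3^-] = 1.176 × 10^-3 / 0.009957 = 0.1181 mol/L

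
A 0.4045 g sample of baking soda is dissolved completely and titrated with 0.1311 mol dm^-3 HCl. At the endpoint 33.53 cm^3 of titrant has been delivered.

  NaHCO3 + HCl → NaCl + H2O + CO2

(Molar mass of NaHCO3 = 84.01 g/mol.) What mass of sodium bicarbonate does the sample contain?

0.3693 g

n(HCl) = 0.03353 L × 0.1311 mol/L = 4.396 × 10^-3 mol
n(NaHCO3) = 4.396 × 10^-3 mol (1:1 ratio)
mass of NaHCO3 = 4.396 × 10^-3 × 84.01 g/mol = 0.3693 g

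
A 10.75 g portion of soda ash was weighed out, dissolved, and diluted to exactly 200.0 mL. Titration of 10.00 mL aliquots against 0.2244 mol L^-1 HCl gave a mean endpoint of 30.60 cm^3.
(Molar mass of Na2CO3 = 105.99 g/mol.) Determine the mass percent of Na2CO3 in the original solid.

67.70 %

Na2CO3 + 2 HCl → 2 NaCl + H2O + CO2
n(HCl) per titration = 0.03060 × 0.2244 = 6.867 × 10^-3 mol
From the 1:2 ratio, n(Na2CO3) in each aliquot = 1/2 × 6.867 × 10^-3 = 3.433 × 10^-3 mol
n(Na2CO3) in the whole flask = 3.433 × 10^-3 × 200.0/10.00 = 0.06867 mol
mass of Na2CO3 = 0.06867 × 105.99 = 7.278 g
% Na2CO3 = 7.278 / 10.75 × 100 = 67.70 %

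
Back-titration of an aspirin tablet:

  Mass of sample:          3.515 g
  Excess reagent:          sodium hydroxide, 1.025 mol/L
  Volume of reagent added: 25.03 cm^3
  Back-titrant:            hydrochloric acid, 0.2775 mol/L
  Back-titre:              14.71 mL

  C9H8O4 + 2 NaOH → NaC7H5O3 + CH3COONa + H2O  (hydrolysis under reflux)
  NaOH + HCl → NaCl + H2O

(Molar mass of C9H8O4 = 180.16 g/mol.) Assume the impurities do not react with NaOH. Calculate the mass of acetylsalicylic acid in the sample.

1.943 g

n(NaOH) added = 0.02503 × 1.025 = 0.02566 mol
n(HCl) used in back-titration = 0.01471 × 0.2775 = 4.082 × 10^-3 mol
n(NaOH) left over = 4.082 × 10^-3 mol (1:1 ratio)
n(NaOH) consumed by analyte = 0.02566 − 4.082 × 10^-3 = 0.02157 mol
From the 1:2 ratio, n(C9H8O4) = 1/2 × 0.02157 = 0.01079 mol
mass of C9H8O4 = 0.01079 × 180.16 = 1.943 g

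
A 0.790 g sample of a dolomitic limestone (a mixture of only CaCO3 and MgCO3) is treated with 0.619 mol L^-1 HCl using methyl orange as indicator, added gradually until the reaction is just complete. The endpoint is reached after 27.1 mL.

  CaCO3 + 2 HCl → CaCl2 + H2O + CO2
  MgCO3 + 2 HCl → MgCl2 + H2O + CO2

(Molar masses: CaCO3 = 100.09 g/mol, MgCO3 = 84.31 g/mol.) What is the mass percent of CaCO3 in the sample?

66.5 %

n(HCl) = 0.0271 × 0.619 = 0.0168 mol
Let x = n(CaCO3), y = n(MgCO3).
Titrant: 2x + 2y = 0.0168;  mass: 100.09x + 84.31y = 0.790
Solving, x = 5.25 × 10^-3 mol, y = 3.14 × 10^-3 mol
mass of CaCO3 = 5.25 × 10^-3 × 100.09 = 0.526 g
% CaCO3 = 0.526 / 0.790 × 100 = 66.5 %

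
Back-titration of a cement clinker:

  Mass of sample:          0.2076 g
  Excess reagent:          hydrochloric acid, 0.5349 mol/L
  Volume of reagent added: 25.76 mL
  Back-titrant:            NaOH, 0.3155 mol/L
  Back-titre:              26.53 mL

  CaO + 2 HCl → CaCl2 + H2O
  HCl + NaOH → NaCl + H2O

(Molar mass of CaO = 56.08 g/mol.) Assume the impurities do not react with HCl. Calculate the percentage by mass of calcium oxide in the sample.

73.06 %

n(HCl) added = 0.02576 × 0.5349 = 0.01378 mol
n(NaOH) used in back-titration = 0.02653 × 0.3155 = 8.370 × 10^-3 mol
n(HCl) left over = 8.370 × 10^-3 mol (1:1 ratio)
n(HCl) consumed by analyte = 0.01378 − 8.370 × 10^-3 = 5.409 × 10^-3 mol
From the 1:2 ratio, n(CaO) = 1/2 × 5.409 × 10^-3 = 2.704 × 10^-3 mol
mass of CaO = 2.704 × 10^-3 × 56.08 = 0.1517 g
% CaO = 0.1517 / 0.2076 × 100 = 73.06 %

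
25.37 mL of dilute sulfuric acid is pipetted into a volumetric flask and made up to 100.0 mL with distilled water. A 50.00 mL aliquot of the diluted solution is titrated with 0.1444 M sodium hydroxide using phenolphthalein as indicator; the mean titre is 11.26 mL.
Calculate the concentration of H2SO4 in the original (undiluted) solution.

0.06409 M

H2SO4 + 2 NaOH → Na2SO4 + 2 H2O
n(NaOH) = 0.01126 × 0.1444 = 1.626 × 10^-3 mol
From the 1:2 ratio, n(H2SO4) in the aliquot = 1/2 × 1.626 × 10^-3 = 8.130 × 10^-4 mol
[H2SO4]_dilute = 8.130 × 10^-4 / 0.05000 = 0.01626 mol/L
Dilution factor = 100.0 / 25.37 = 3.942
[H2SO4]_stock = 0.01626 × 3.942 = 0.06409 mol/L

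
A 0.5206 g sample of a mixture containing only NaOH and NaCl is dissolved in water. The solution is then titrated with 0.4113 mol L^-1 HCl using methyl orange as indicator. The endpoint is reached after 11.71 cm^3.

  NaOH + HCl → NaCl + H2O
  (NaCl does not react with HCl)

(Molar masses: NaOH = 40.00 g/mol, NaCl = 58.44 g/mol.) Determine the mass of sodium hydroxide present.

n(HCl) = 0.01171 × 0.4113 = 4.816 × 10^-3 mol
Let x = n(NaOH), y = n(NaCl).
Titrant: 1x = 4.816 × 10^-3;  mass: 40.00x + 58.44y = 0.5206
Solving, x = 4.816 × 10^-3 mol, y = 5.612 × 10^-3 mol
mass of NaOH = 4.816 × 10^-3 × 40.00 = 0.1927 g

0.1927 g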